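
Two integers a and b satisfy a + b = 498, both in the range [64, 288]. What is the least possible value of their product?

ab = a(498 − a) is concave in a, so over [210, 288] it is minimized at an endpoint.
At the endpoint a = 210, b = 498 − 210 = 288, so ab = 210 × 288 = 60480.

60480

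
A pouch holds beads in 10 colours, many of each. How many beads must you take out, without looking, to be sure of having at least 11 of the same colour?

In the worst case you draw 10 of each of the 10 colours: 10 × 10 = 100.
One more forces 11 of some colour, so 100 + 1 = 101.

101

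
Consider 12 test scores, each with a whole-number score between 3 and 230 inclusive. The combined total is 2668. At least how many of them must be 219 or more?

Suppose at most 12 − j of them reach 219; then j values are ≤ 218 and the rest ≤ 230.
The total is then ≤ 218·j + 230·(12 − j) = 2760 − 12j. For this to be ≥ 2668 we need j ≤ 7, so at least 12 − 7 = 5 must reach 219.
Exactly 5 works: 5 values at 230 and 7 at 218 total 2676; lower one of the high values by 8 (still ≥ 219) to hit 2668.

5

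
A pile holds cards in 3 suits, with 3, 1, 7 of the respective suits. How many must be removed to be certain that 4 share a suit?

In the worst case you take as many as possible of each suit without reaching 4: 3 + 1 + 3 = 7.
The next one must give 4 of some suit, so 7 + 1 = 8.

8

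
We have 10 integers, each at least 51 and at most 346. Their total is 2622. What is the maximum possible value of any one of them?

346

To make one integer as large as possible, make the other 9 as small as possible.
The other 9 contribute at least 9 × 51 = 459, leaving at most 2622 − 459 = 2163.
But each integer is capped at 346, so the maximum is 346.
Achievable: one at 346 and the other 9 totalling 2276, which fits since 9 × 51 ≤ 2276 ≤ 9 × 346.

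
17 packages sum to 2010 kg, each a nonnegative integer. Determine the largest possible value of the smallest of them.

If every one of the 17 were at least 119, the total would be at least 17 × 119 = 2023 > 2010.
Achievable: 13 of them at 118 and 4 at 119 total 2010.

118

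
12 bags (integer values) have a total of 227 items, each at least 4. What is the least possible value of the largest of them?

The average is 227/12 > 18, so not all 12 can be 18 or less; the largest is ≥ 19.
Equality holds with 11 values of 19 and 1 value of 18.

19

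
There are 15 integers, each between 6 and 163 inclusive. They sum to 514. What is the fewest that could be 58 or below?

If only k of them are at most 58, the other 15 − k are at least 59, so the total is at least (15 − k)·59 + k·6.
This is ≤ 514, so (15 − k)·59 + 6k ≤ 514, which gives k ≥ 7.
Exactly 7 works: 7 values at 6 and 8 at 59 total 514.

7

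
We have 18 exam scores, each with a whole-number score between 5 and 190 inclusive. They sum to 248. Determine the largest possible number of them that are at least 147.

With k values at 147 or above and the rest at least 5, the sum is at least 90 + 142k.
Since the sum is 248, we need 142k ≤ 158, i.e. k ≤ 1.
k = 1 is achieved by 1 value at 147 and 17 at 5, total 232; add 16 to one value (staying below 147) to reach 248.

1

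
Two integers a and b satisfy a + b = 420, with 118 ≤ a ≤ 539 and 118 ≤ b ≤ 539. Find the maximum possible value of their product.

44100

With a + b fixed, ab peaks when the two are closest together.
Taking a = 210 and b = 210 (both in [118, 539]) gives ab = 44100.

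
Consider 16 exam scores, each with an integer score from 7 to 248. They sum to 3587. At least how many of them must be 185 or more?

11

Each value short of 185 is at most 184, costing at least 248 − 184 = 64 against the maximum total of 3968.
We can afford to lose at most 3968 − 3587 = 381, so at most ⌊381/64⌋ = 5 fall short, and at least 11 are ≥ 185.
Exactly 11 works: 11 values at 248 and 5 at 184 total 3648; lower one of the high values by 61 (still ≥ 185) to hit 3587.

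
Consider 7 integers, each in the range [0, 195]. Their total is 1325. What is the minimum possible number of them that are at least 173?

6

Each value short of 173 is at most 172, costing at least 195 − 172 = 23 against the maximum total of 1365.
We can afford to lose at most 1365 − 1325 = 40, so at most ⌊40/23⌋ = 1 fall short, and at least 6 are ≥ 173.
Exactly 6 works: 6 values at 195 and 1 at 172 total 1342; lower one of the high values by 17 (still ≥ 173) to hit 1325.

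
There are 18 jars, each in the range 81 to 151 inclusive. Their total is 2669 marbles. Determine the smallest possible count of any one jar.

To make one jar as small as possible, make the other 17 as large as possible.
The other 17 contribute at most 17 × 151 = 2567, leaving at least 2669 − 2567 = 102.
Since 102 ≥ 81, this is achievable: one at 102 and 17 at 151.

102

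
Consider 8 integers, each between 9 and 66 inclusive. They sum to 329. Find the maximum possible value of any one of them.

66

To make one integer as large as possible, make the other 7 as small as possible.
The other 7 contribute at least 7 × 9 = 63, leaving at most 329 − 63 = 266.
But each integer is capped at 66, so the maximum is 66.
Achievable: one at 66 and the other 7 totalling 263, which fits since 7 × 9 ≤ 263 ≤ 7 × 66.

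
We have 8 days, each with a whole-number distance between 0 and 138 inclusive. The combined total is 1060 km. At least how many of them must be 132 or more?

Each value short of 132 is at most 131, costing at least 138 − 131 = 7 against the maximum total of 1104.
We can afford to lose at most 1104 − 1060 = 44, so at most ⌊44/7⌋ = 6 fall short, and at least 2 are ≥ 132.
Exactly 2 works: 2 values at 138 and 6 at 131 total 1062; lower one of the high values by 2 (still ≥ 132) to hit 1060.

2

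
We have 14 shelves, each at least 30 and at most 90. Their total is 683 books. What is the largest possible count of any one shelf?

Maximizing one value means minimizing the remaining 13.
The other 13 contribute at least 13 × 30 = 390, leaving at most 683 − 390 = 293.
But each shelf is capped at 90, so the maximum is 90.
Achievable: one at 90 and the other 13 totalling 593, which fits since 13 × 30 ≤ 593 ≤ 13 × 90.

90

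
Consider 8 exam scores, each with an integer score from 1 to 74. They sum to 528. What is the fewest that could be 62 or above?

4

Each value short of 62 is at most 61, costing at least 74 − 61 = 13 against the maximum total of 592.
We can afford to lose at most 592 − 528 = 64, so at most ⌊64/13⌋ = 4 fall short, and at least 4 are ≥ 62.
Exactly 4 works: 4 values at 74 and 4 at 61 total 540; lower one of the high values by 12 (still ≥ 62) to hit 528.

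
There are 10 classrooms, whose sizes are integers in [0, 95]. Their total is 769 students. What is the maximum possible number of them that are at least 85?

With k values at 85 or above and the rest at least 0, the sum is at least 0 + 85k.
Since the sum is 769, we need 85k ≤ 769, i.e. k ≤ 9.
k = 9 is achieved by 9 values at 85 and 1 at 0, total 765; add 4 to one value (staying below 85) to reach 769.

9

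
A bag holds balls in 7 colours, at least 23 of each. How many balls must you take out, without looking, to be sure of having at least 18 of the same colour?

You could draw 17 of every colour without reaching 18 of any — 119 in all.
One more forces 18 of some colour, so 119 + 1 = 120.

120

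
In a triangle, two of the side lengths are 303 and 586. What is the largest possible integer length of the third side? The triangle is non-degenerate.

888

The third side must be less than 303 + 586 = 889.
The largest integer below 889 is 888.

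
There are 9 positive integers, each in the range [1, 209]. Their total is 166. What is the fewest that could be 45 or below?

Let j be the number exceeding 45. Then the total is ≥ 46·j + 1·(9 − j) = 9 + 45j.
So 45j ≤ 157 and j ≤ 3; hence at least 9 − 3 = 6 are ≤ 45.
Exactly 6 works: 6 values at 1 and 3 at 46 total 144; raise one of the low values by 22 (still ≤ 45) to hit 166.

6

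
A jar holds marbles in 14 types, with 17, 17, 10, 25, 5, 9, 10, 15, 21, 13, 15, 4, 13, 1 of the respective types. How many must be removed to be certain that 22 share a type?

In the worst case you take as many as possible of each type without reaching 22: 17 + 17 + 10 + 21 + 5 + 9 + 10 + 15 + 21 + 13 + 15 + 4 + 13 + 1 = 171.
The next one must give 22 of some type, so 171 + 1 = 172.

172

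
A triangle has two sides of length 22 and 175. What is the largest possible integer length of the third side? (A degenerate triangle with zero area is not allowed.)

The third side must be less than 22 + 175 = 197.
The largest integer below 197 is 196.

196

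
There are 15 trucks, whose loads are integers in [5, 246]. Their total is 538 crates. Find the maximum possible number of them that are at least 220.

2

With k values at 220 or above and the rest at least 5, the sum is at least 75 + 215k.
Since the sum is 538, we need 215k ≤ 463, i.e. k ≤ 2.
k = 2 is achieved by 2 values at 220 and 13 at 5, total 505; add 33 to one value (staying below 220) to reach 538.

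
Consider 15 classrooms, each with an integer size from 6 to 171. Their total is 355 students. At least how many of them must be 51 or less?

10

If only k of them are at most 51, the other 15 − k are at least 52, so the total is at least (15 − k)·52 + k·6.
This is ≤ 355, so (15 − k)·52 + 6k ≤ 355, which gives k ≥ 10.
Exactly 10 works: 10 values at 6 and 5 at 52 total 320; raise one of the low values by 35 (still ≤ 51) to hit 355.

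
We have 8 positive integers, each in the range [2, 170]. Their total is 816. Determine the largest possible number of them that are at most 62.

Suppose k of them are at most 62. Those contribute at most 62 each and the rest at most 170 each.
So the total is at most 62k + 170(8 − k) = 1360 − 108k. This must still be ≥ 816, so k ≤ 5.
k = 5 is achieved by 5 values at 62 and 3 at 170, total 820; lower one of the 170's by 4 (still > 62) to reach 816.

5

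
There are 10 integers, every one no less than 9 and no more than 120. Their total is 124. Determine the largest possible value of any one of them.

43

To make one integer as large as possible, make the other 9 as small as possible.
The other 9 contribute at least 9 × 9 = 81, leaving at most 124 − 81 = 43.
Since 43 ≤ 120, this is achievable: one at 43 and 9 at 9.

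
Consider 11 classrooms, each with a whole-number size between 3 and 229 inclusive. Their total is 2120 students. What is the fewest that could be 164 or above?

5

If only k of them are at least 164, the other 11 − k are at most 163, so the total is at most k·229 + (11 − k)·163.
This must reach 2120, so k·229 + (11 − k)·163 ≥ 2120, giving k ≥ 5.
Exactly 5 works: 5 values at 229 and 6 at 163 total 2123; lower one of the high values by 3 (still ≥ 164) to hit 2120.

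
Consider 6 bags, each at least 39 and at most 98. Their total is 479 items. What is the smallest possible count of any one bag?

Minimizing one value means maximizing the remaining 5.
The other 5 can take up 5 × 98 = 490 ≥ 479 − 39, so one bag can sit at its floor of 39.
Achievable: one at 39 and the other 5 totalling 440, which fits since 5 × 39 ≤ 440 ≤ 5 × 98.

39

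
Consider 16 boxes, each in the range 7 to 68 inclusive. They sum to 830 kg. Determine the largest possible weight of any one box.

To make one box as large as possible, make the other 15 as small as possible.
The other 15 contribute at least 15 × 7 = 105, leaving at most 830 − 105 = 725.
But each box is capped at 68, so the maximum is 68.
Achievable: one at 68 and the other 15 totalling 762, which fits since 15 × 7 ≤ 762 ≤ 15 × 68.

68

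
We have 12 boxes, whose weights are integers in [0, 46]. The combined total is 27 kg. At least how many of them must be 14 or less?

11

Let j be the number exceeding 14. Then the total is ≥ 15·j + 0·(12 − j) = 0 + 15j.
So 15j ≤ 27 and j ≤ 1; hence at least 12 − 1 = 11 are ≤ 14.
Exactly 11 works: 11 values at 0 and 1 at 15 total 15; raise one of the low values by 12 (still ≤ 14) to hit 27.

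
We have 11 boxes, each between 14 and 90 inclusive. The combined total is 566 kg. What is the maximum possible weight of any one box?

90

To make one box as large as possible, make the other 10 as small as possible.
The other 10 contribute at least 10 × 14 = 140, leaving at most 566 − 140 = 426.
But each box is capped at 90, so the maximum is 90.
Achievable: one at 90 and the other 10 totalling 476, which fits since 10 × 14 ≤ 476 ≤ 10 × 90.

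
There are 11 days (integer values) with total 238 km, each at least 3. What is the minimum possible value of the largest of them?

22

The average is 238/11 > 21, so not all 11 can be 21 or less; the largest is ≥ 22.
Taking 4 copies of 21 and 7 copies of 22 gives exactly 238, so 22 is attained.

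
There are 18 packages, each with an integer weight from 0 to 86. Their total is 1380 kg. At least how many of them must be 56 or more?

Each value short of 56 is at most 55, costing at least 86 − 55 = 31 against the maximum total of 1548.
We can afford to lose at most 1548 − 1380 = 168, so at most ⌊168/31⌋ = 5 fall short, and at least 13 are ≥ 56.
Exactly 13 works: 13 values at 86 and 5 at 55 total 1393; lower one of the high values by 13 (still ≥ 56) to hit 1380.

13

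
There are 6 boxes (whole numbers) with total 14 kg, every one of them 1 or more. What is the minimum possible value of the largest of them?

3

If every one of the 6 were at most 2, the total would be at most 6 × 2 = 12 < 14.
Achievable: 2 of them at 3 and 4 at 2 total 14.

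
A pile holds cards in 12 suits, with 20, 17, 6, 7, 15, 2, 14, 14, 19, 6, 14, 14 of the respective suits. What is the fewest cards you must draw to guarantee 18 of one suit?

144

In the worst case you take as many as possible of each suit without reaching 18: 17 + 17 + 6 + 7 + 15 + 2 + 14 + 14 + 17 + 6 + 14 + 14 = 143.
The next one must give 18 of some suit, so 143 + 1 = 144.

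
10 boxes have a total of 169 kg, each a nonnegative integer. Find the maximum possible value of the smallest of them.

16

The average is 169/10 < 17, so some value is ≤ 16.
Taking 1 copy of 16 and 9 copies of 17 gives exactly 169, so 16 is attained.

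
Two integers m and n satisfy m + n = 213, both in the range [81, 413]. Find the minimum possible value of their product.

10692

Since m + n is fixed, pushing one of them to its bound minimizes the product.
The extreme feasible split is m = 81, n = 132, giving mn = 10692.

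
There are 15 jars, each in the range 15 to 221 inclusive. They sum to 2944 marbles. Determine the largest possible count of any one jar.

Maximizing one value means minimizing the remaining 14.
The other 14 contribute at least 14 × 15 = 210, leaving at most 2944 − 210 = 2734.
But each jar is capped at 221, so the maximum is 221.
Achievable: one at 221 and the other 14 totalling 2723, which fits since 14 × 15 ≤ 2723 ≤ 14 × 221.

221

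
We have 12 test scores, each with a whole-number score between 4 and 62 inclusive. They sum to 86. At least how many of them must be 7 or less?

3

If only k of them are at most 7, the other 12 − k are at least 8, so the total is at least (12 − k)·8 + k·4.
This is ≤ 86, so (12 − k)·8 + 4k ≤ 86, which gives k ≥ 3.
Exactly 3 works: 3 values at 4 and 9 at 8 total 84; raise one of the low values by 2 (still ≤ 7) to hit 86.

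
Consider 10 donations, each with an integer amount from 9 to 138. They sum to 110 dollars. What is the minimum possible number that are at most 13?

6

Let j be the number exceeding 13. Then the total is ≥ 14·j + 9·(10 − j) = 90 + 5j.
So 5j ≤ 20 and j ≤ 4; hence at least 10 − 4 = 6 are ≤ 13.
Exactly 6 works: 6 values at 9 and 4 at 14 total 110.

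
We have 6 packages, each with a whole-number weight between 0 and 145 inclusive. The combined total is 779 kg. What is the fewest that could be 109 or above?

4

Each value short of 109 is at most 108, costing at least 145 − 108 = 37 against the maximum total of 870.
We can afford to lose at most 870 − 779 = 91, so at most ⌊91/37⌋ = 2 fall short, and at least 4 are ≥ 109.
Exactly 4 works: 4 values at 145 and 2 at 108 total 796; lower one of the high values by 17 (still ≥ 109) to hit 779.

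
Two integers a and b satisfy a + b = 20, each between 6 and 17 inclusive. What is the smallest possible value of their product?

84

Since a + b is fixed, pushing one of them to its bound minimizes the product.
The extreme feasible split is a = 6, b = 14, giving ab = 84.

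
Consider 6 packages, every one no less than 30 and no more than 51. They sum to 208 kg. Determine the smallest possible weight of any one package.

Minimizing one value means maximizing the remaining 5.
The other 5 can take up 5 × 51 = 255 ≥ 208 − 30, so one package can sit at its floor of 30.
Achievable: one at 30 and the other 5 totalling 178, which fits since 5 × 30 ≤ 178 ≤ 5 × 51.

30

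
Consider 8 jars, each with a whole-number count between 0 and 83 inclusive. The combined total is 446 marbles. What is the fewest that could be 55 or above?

Suppose at most 8 − j of them reach 55; then j values are ≤ 54 and the rest ≤ 83.
The total is then ≤ 54·j + 83·(8 − j) = 664 − 29j. For this to be ≥ 446 we need j ≤ 7, so at least 8 − 7 = 1 must reach 55.
Exactly 1 works: 1 value at 83 and 7 at 54 total 461; lower one of the high values by 15 (still ≥ 55) to hit 446.

1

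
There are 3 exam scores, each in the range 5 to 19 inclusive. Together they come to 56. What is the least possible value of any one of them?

Minimizing one value means maximizing the remaining 2.
The other 2 contribute at most 2 × 19 = 38, leaving at least 56 − 38 = 18.
Since 18 ≥ 5, this is achievable: one at 18 and 2 at 19.

18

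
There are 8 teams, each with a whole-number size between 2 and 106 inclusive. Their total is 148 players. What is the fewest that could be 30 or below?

4

If only k of them are at most 30, the other 8 − k are at least 31, so the total is at least (8 − k)·31 + k·2.
This is ≤ 148, so (8 − k)·31 + 2k ≤ 148, which gives k ≥ 4.
Exactly 4 works: 4 values at 2 and 4 at 31 total 132; raise one of the low values by 16 (still ≤ 30) to hit 148.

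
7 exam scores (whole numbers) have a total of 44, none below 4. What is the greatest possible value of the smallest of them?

The 7 values sum to 44, so their minimum is at most ⌊44/7⌋ = 6.
Equality holds with 5 values of 6 and 2 values of 7.

6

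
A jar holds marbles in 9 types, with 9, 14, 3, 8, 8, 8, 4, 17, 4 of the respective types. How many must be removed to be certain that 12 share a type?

In the worst case you take as many as possible of each type without reaching 12: 9 + 11 + 3 + 8 + 8 + 8 + 4 + 11 + 4 = 66.
The next one must give 12 of some type, so 66 + 1 = 67.

67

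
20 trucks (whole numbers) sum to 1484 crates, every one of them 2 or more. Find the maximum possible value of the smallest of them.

The average is 1484/20 < 75, so some value is ≤ 74.
Taking 16 copies of 74 and 4 copies of 75 gives exactly 1484, so 74 is attained.

74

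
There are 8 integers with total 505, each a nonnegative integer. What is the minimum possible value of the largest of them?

64

The 8 values sum to 505, so their maximum is at least ⌈505/8⌉ = 64.
Taking 7 copies of 63 and 1 copy of 64 gives exactly 505, so 64 is attained.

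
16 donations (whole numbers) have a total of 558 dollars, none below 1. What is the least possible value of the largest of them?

35

If every one of the 16 were at most 34, the total would be at most 16 × 34 = 544 < 558.
Equality holds with 14 values of 35 and 2 values of 34.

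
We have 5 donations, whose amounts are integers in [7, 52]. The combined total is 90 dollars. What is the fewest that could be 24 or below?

If only k of them are at most 24, the other 5 − k are at least 25, so the total is at least (5 − k)·25 + k·7.
This is ≤ 90, so (5 − k)·25 + 7k ≤ 90, which gives k ≥ 2.
Exactly 2 works: 2 values at 7 and 3 at 25 total 89; raise one of the low values by 1 (still ≤ 24) to hit 90.

2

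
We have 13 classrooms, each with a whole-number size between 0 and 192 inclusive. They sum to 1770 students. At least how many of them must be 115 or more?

Suppose at most 13 − j of them reach 115; then j values are ≤ 114 and the rest ≤ 192.
The total is then ≤ 114·j + 192·(13 − j) = 2496 − 78j. For this to be ≥ 1770 we need j ≤ 9, so at least 13 − 9 = 4 must reach 115.
Exactly 4 works: 4 values at 192 and 9 at 114 total 1794; lower one of the high values by 24 (still ≥ 115) to hit 1770.

4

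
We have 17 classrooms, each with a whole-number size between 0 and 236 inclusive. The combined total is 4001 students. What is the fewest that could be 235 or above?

If only k of them are at least 235, the other 17 − k are at most 234, so the total is at most k·236 + (17 − k)·234.
This must reach 4001, so k·236 + (17 − k)·234 ≥ 4001, giving k ≥ 12.
Exactly 12 works: 12 values at 236 and 5 at 234 total 4002; lower one of the high values by 1 (still ≥ 235) to hit 4001.

12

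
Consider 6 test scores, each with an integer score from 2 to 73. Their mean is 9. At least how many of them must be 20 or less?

4

The total is 6 × 9 = 54.
Each value above 20 is at least 21, contributing at least 21 − 2 = 19 above the floor 2.
The sum exceeds the floor total 12 by 42, so at most ⌊42/19⌋ = 2 exceed 20, and at least 4 are ≤ 20.
Exactly 4 works: 4 values at 2 and 2 at 21 total 50; raise one of the low values by 4 (still ≤ 20) to hit 54.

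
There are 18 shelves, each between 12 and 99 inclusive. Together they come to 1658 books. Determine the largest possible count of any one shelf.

Maximizing one value means minimizing the remaining 17.
The other 17 contribute at least 17 × 12 = 204, leaving at most 1658 − 204 = 1454.
But each shelf is capped at 99, so the maximum is 99.
Achievable: one at 99 and the other 17 totalling 1559, which fits since 17 × 12 ≤ 1559 ≤ 17 × 99.

99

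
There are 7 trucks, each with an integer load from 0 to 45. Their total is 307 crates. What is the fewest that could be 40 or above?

Each value short of 40 is at most 39, costing at least 45 − 39 = 6 against the maximum total of 315.
We can afford to lose at most 315 − 307 = 8, so at most ⌊8/6⌋ = 1 fall short, and at least 6 are ≥ 40.
Exactly 6 works: 6 values at 45 and 1 at 39 total 309; lower one of the high values by 2 (still ≥ 40) to hit 307.

6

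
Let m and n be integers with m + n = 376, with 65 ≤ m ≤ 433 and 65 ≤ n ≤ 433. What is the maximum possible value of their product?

35344

With m + n fixed, mn peaks when the two are closest together.
Taking m = 188 and n = 188 (both in [65, 433]) gives mn = 35344.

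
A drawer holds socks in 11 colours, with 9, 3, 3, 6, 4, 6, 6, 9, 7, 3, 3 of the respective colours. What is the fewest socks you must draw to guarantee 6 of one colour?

47

In the worst case you take as many as possible of each colour without reaching 6: 5 + 3 + 3 + 5 + 4 + 5 + 5 + 5 + 5 + 3 + 3 = 46.
The next one must give 6 of some colour, so 46 + 1 = 47.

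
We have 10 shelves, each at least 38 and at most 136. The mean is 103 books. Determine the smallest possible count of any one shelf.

To make one shelf as small as possible, make the other 9 as large as possible.
The total is 10 × 103 = 1030.
The other 9 can take up 9 × 136 = 1224 ≥ 1030 − 38, so one shelf can sit at its floor of 38.
Achievable: one at 38 and the other 9 totalling 992, which fits since 9 × 38 ≤ 992 ≤ 9 × 136.

38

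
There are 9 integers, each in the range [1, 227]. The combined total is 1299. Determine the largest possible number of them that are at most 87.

5

Suppose k of them are at most 87. Those contribute at most 87 each and the rest at most 227 each.
So the total is at most 87k + 227(9 − k) = 2043 − 140k. This must still be ≥ 1299, so k ≤ 5.
k = 5 is achieved by 5 values at 87 and 4 at 227, total 1343; lower one of the 227's by 44 (still > 87) to reach 1299.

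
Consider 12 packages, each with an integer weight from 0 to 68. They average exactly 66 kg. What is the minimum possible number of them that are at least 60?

10

The total is 12 × 66 = 792.
If only k of them are at least 60, the other 12 − k are at most 59, so the total is at most k·68 + (12 − k)·59.
This must reach 792, so k·68 + (12 − k)·59 ≥ 792, giving k ≥ 10.
Exactly 10 works: 10 values at 68 and 2 at 59 total 798; lower one of the high values by 6 (still ≥ 60) to hit 792.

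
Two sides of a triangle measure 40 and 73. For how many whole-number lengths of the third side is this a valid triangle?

The triangle inequality gives |40 − 73| < c < 40 + 73, i.e. 33 < c < 113.
So c can be any integer from 34 to 112: 79 values.

79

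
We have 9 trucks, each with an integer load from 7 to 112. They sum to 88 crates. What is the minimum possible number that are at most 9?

Each value above 9 is at least 10, contributing at least 10 − 7 = 3 above the floor 7.
The sum exceeds the floor total 63 by 25, so at most ⌊25/3⌋ = 8 exceed 9, and at least 1 are ≤ 9.
Exactly 1 works: 1 value at 7 and 8 at 10 total 87; raise one of the low values by 1 (still ≤ 9) to hit 88.

1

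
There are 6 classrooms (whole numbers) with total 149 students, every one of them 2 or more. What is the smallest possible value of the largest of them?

The average is 149/6 > 24, so not all 6 can be 24 or less; the largest is ≥ 25.
Taking 1 copy of 24 and 5 copies of 25 gives exactly 149, so 25 is attained.

25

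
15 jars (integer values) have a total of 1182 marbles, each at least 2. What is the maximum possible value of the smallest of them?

If every one of the 15 were at least 79, the total would be at least 15 × 79 = 1185 > 1182.
Taking 3 copies of 78 and 12 copies of 79 gives exactly 1182, so 78 is attained.

78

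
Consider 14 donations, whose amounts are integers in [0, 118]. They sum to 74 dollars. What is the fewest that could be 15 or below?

Let j be the number exceeding 15. Then the total is ≥ 16·j + 0·(14 − j) = 0 + 16j.
So 16j ≤ 74 and j ≤ 4; hence at least 14 − 4 = 10 are ≤ 15.
Exactly 10 works: 10 values at 0 and 4 at 16 total 64; raise one of the low values by 10 (still ≤ 15) to hit 74.

10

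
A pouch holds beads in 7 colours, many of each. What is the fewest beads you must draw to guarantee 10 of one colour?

64

You could draw 9 of every colour without reaching 10 of any — 63 in all.
One more forces 10 of some colour, so 63 + 1 = 64.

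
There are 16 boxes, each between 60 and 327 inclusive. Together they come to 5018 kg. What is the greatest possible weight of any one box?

327

To make one box as large as possible, make the other 15 as small as possible.
The other 15 contribute at least 15 × 60 = 900, leaving at most 5018 − 900 = 4118.
But each box is capped at 327, so the maximum is 327.
Achievable: one at 327 and the other 15 totalling 4691, which fits since 15 × 60 ≤ 4691 ≤ 15 × 327.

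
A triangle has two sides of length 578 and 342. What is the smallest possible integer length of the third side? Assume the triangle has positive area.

237

The third side must exceed |578 − 342| = 236.
The smallest integer above 236 is 237.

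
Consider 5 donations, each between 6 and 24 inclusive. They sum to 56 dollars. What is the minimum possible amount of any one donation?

To make one donation as small as possible, make the other 4 as large as possible.
The other 4 can take up 4 × 24 = 96 ≥ 56 − 6, so one donation can sit at its floor of 6.
Achievable: one at 6 and the other 4 totalling 50, which fits since 4 × 6 ≤ 50 ≤ 4 × 24.

6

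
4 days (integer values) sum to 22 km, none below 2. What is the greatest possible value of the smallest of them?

If every one of the 4 were at least 6, the total would be at least 4 × 6 = 24 > 22.
Achievable: 2 of them at 5 and 2 at 6 total 22.

5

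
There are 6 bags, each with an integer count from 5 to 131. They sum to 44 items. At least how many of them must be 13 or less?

Let j be the number exceeding 13. Then the total is ≥ 14·j + 5·(6 − j) = 30 + 9j.
So 9j ≤ 14 and j ≤ 1; hence at least 6 − 1 = 5 are ≤ 13.
Exactly 5 works: 5 values at 5 and 1 at 14 total 39; raise one of the low values by 5 (still ≤ 13) to hit 44.

5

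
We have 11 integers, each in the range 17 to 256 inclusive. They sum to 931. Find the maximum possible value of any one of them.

256

To make one integer as large as possible, make the other 10 as small as possible.
The other 10 contribute at least 10 × 17 = 170, leaving at most 931 − 170 = 761.
But each integer is capped at 256, so the maximum is 256.
Achievable: one at 256 and the other 10 totalling 675, which fits since 10 × 17 ≤ 675 ≤ 10 × 256.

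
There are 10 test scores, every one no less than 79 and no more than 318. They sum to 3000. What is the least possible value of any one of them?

To make one score as small as possible, make the other 9 as large as possible.
The other 9 contribute at most 9 × 318 = 2862, leaving at least 3000 − 2862 = 138.
Since 138 ≥ 79, this is achievable: one at 138 and 9 at 318.

138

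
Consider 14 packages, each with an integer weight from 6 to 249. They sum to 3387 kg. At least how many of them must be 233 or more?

Suppose at most 14 − j of them reach 233; then j values are ≤ 232 and the rest ≤ 249.
The total is then ≤ 232·j + 249·(14 − j) = 3486 − 17j. For this to be ≥ 3387 we need j ≤ 5, so at least 14 − 5 = 9 must reach 233.
Exactly 9 works: 9 values at 249 and 5 at 232 total 3401; lower one of the high values by 14 (still ≥ 233) to hit 3387.

9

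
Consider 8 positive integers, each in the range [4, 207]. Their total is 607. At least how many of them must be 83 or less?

Each value above 83 is at least 84, contributing at least 84 − 4 = 80 above the floor 4.
The sum exceeds the floor total 32 by 575, so at most ⌊575/80⌋ = 7 exceed 83, and at least 1 are ≤ 83.
Exactly 1 works: 1 value at 4 and 7 at 84 total 592; raise one of the low values by 15 (still ≤ 83) to hit 607.

1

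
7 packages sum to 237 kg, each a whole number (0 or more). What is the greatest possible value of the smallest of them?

33

The 7 values sum to 237, so their minimum is at most ⌊237/7⌋ = 33.
Equality holds with 1 value of 33 and 6 values of 34.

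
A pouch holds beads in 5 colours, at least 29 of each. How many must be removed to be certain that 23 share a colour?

You could draw 22 of every colour without reaching 23 of any — 110 in all.
One more forces 23 of some colour, so 110 + 1 = 111.

111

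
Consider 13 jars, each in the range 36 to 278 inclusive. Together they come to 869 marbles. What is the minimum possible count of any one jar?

36

Minimizing one value means maximizing the remaining 12.
The other 12 can take up 12 × 278 = 3336 ≥ 869 − 36, so one jar can sit at its floor of 36.
Achievable: one at 36 and the other 12 totalling 833, which fits since 12 × 36 ≤ 833 ≤ 12 × 278.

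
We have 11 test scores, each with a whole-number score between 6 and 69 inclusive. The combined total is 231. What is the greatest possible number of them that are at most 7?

8

Each value at 7 or below falls at least 69 − 7 = 62 short of the ceiling 69.
The ceiling total is 11 × 69 = 759, and we need 231, so at most ⌊(759 − 231)/62⌋ = 8 can be that low.
k = 8 is achieved by 8 values at 7 and 3 at 69, total 263; lower one of the 69's by 32 (still > 7) to reach 231.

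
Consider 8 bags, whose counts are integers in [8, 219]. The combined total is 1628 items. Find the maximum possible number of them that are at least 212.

If k of the values are ≥ 212, the total is ≥ 212k + 8(8 − k).
Setting 212k + 8(8 − k) ≤ 1628 gives 204k ≤ 1564, so k ≤ 7.
k = 7 is achieved by 7 values at 212 and 1 at 8, total 1492; add 136 to one value (staying below 212) to reach 1628.

7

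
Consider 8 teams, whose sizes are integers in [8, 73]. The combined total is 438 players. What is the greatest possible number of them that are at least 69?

6

With k values at 69 or above and the rest at least 8, the sum is at least 64 + 61k.
Since the sum is 438, we need 61k ≤ 374, i.e. k ≤ 6.
k = 6 is achieved by 6 values at 69 and 2 at 8, total 430; add 8 to one value (staying below 69) to reach 438.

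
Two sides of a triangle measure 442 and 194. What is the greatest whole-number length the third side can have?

The third side must be less than 442 + 194 = 636.
The largest integer below 636 is 635.

635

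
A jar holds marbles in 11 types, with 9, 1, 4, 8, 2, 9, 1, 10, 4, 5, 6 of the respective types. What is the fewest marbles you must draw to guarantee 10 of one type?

In the worst case you take as many as possible of each type without reaching 10: 9 + 1 + 4 + 8 + 2 + 9 + 1 + 9 + 4 + 5 + 6 = 58.
The next one must give 10 of some type, so 58 + 1 = 59.

59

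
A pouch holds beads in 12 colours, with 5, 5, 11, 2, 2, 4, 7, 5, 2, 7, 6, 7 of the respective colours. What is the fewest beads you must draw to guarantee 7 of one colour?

56

In the worst case you take as many as possible of each colour without reaching 7: 5 + 5 + 6 + 2 + 2 + 4 + 6 + 5 + 2 + 6 + 6 + 6 = 55.
The next one must give 7 of some colour, so 55 + 1 = 56.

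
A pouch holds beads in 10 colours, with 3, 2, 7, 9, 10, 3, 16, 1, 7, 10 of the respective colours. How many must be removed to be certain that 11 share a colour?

63

In the worst case you take as many as possible of each colour without reaching 11: 3 + 2 + 7 + 9 + 10 + 3 + 10 + 1 + 7 + 10 = 62.
The next one must give 11 of some colour, so 62 + 1 = 63.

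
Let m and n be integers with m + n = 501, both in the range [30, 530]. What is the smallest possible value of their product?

mn = m(501 − m) is concave in m, so over [30, 471] it is minimized at an endpoint.
At the endpoint m = 30, n = 501 − 30 = 471, so mn = 30 × 471 = 14130.

14130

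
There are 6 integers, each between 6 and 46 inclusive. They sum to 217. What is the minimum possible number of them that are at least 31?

Each value short of 31 is at most 30, costing at least 46 − 30 = 16 against the maximum total of 276.
We can afford to lose at most 276 − 217 = 59, so at most ⌊59/16⌋ = 3 fall short, and at least 3 are ≥ 31.
Exactly 3 works: 3 values at 46 and 3 at 30 total 228; lower one of the high values by 11 (still ≥ 31) to hit 217.

3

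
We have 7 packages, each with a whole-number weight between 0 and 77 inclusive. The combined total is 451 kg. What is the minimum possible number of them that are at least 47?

Each value short of 47 is at most 46, costing at least 77 − 46 = 31 against the maximum total of 539.
We can afford to lose at most 539 − 451 = 88, so at most ⌊88/31⌋ = 2 fall short, and at least 5 are ≥ 47.
Exactly 5 works: 5 values at 77 and 2 at 46 total 477; lower one of the high values by 26 (still ≥ 47) to hit 451.

5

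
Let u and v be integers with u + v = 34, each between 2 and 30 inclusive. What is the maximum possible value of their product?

289

For a fixed sum, the product uv is largest when u and v are as close as possible.
Taking u = 17 and v = 17 (both in [2, 30]) gives uv = 289.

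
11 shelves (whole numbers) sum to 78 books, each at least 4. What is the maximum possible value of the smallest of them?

7

If every one of the 11 were at least 8, the total would be at least 11 × 8 = 88 > 78.
Achievable: 10 of them at 7 and 1 at 8 total 78.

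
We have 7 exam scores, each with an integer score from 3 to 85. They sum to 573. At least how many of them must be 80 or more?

4

If only k of them are at least 80, the other 7 − k are at most 79, so the total is at most k·85 + (7 − k)·79.
This must reach 573, so k·85 + (7 − k)·79 ≥ 573, giving k ≥ 4.
Exactly 4 works: 4 values at 85 and 3 at 79 total 577; lower one of the high values by 4 (still ≥ 80) to hit 573.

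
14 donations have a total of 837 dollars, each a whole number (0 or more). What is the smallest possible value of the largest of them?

Some value must be at least ⌈837/14⌉ = 60, since 14 × 59 = 826 < 837.
Equality holds with 11 values of 60 and 3 values of 59.

60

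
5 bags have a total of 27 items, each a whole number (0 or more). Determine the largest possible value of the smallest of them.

The average is 27/5 < 6, so some value is ≤ 5.
Taking 3 copies of 5 and 2 copies of 6 gives exactly 27, so 5 is attained.

5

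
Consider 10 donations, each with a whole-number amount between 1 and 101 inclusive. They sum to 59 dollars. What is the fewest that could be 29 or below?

9

Each value above 29 is at least 30, contributing at least 30 − 1 = 29 above the floor 1.
The sum exceeds the floor total 10 by 49, so at most ⌊49/29⌋ = 1 exceed 29, and at least 9 are ≤ 29.
Exactly 9 works: 9 values at 1 and 1 at 30 total 39; raise one of the low values by 20 (still ≤ 29) to hit 59.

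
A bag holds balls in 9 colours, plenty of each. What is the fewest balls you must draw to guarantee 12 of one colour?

In the worst case you draw 11 of each of the 9 colours: 9 × 11 = 99.
One more forces 12 of some colour, so 99 + 1 = 100.

100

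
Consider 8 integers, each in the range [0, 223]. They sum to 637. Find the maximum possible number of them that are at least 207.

If k of the values are ≥ 207, the total is ≥ 207k + 0(8 − k).
Setting 207k + 0(8 − k) ≤ 637 gives 207k ≤ 637, so k ≤ 3.
k = 3 is achieved by 3 values at 207 and 5 at 0, total 621; add 16 to one value (staying below 207) to reach 637.

3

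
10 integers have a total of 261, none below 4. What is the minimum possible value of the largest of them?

Some value must be at least ⌈261/10⌉ = 27, since 10 × 26 = 260 < 261.
Equality holds with 1 value of 27 and 9 values of 26.

27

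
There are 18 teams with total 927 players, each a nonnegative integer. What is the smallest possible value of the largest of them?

If every one of the 18 were at most 51, the total would be at most 18 × 51 = 918 < 927.
Achievable: 9 of them at 52 and 9 at 51 total 927.

52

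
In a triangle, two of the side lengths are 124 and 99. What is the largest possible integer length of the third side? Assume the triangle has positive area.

222

The third side must be less than 124 + 99 = 223.
The largest integer below 223 is 222.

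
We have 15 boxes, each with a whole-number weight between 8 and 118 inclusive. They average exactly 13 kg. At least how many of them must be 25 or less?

The total is 15 × 13 = 195.
If only k of them are at most 25, the other 15 − k are at least 26, so the total is at least (15 − k)·26 + k·8.
This is ≤ 195, so (15 − k)·26 + 8k ≤ 195, which gives k ≥ 11.
Exactly 11 works: 11 values at 8 and 4 at 26 total 192; raise one of the low values by 3 (still ≤ 25) to hit 195.

11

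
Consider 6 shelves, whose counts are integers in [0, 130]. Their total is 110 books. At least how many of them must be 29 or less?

Each value above 29 is at least 30, contributing at least 30 − 0 = 30 above the floor 0.
The sum exceeds the floor total 0 by 110, so at most ⌊110/30⌋ = 3 exceed 29, and at least 3 are ≤ 29.
Exactly 3 works: 3 values at 0 and 3 at 30 total 90; raise one of the low values by 20 (still ≤ 29) to hit 110.

3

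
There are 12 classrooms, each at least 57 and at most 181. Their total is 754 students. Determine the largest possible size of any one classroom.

127

Maximizing one value means minimizing the remaining 11.
The other 11 contribute at least 11 × 57 = 627, leaving at most 754 − 627 = 127.
Since 127 ≤ 181, this is achievable: one at 127 and 11 at 57.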